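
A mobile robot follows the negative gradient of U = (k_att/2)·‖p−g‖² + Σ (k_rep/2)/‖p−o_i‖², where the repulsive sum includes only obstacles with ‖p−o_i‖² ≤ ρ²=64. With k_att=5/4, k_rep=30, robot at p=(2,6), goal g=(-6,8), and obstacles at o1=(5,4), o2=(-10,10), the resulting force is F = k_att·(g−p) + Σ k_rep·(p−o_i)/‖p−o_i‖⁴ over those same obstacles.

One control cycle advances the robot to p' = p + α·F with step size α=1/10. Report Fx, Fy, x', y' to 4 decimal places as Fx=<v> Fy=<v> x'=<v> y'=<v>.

Fx=-10.5325 Fy=2.8550 x'=0.9467 y'=6.2855

F_att = 5/4·(g−p) = 5/4·(-8,2) = (-10.0000,2.5000)
o1: d²=13 ≤ ρ²=64; F_rep = 30·(-3,2)/13² = (-0.5325,0.3550)
o2: d²=160 > ρ²=64 → inactive
F = F_att + ΣF_rep = (-10.5325,2.8550)
p' = p + 1/10·F = (0.9467,6.2855)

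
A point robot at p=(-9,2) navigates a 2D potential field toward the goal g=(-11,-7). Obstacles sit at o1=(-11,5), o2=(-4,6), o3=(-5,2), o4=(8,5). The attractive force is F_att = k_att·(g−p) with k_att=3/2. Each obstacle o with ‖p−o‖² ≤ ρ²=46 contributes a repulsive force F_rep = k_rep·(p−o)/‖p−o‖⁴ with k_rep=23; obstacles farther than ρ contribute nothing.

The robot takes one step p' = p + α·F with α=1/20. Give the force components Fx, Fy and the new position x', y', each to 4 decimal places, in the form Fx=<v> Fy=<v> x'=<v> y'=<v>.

F_att = 3/2·(g−p) = 3/2·(-2,-9) = (-3.0000,-13.5000)
o1: d²=13 ≤ ρ²=46; F_rep = 23·(2,-3)/13² = (0.2722,-0.4083)
o2: d²=41 ≤ ρ²=46; F_rep = 23·(-5,-4)/41² = (-0.0684,-0.0547)
o3: d²=16 ≤ ρ²=46; F_rep = 23·(-4,0)/16² = (-0.3594,0.0000)
o4: d²=298 > ρ²=46 → inactive
F = F_att + ΣF_rep = (-3.1556,-13.9630)
p' = p + 1/20·F = (-9.1578,1.3018)

Fx=-3.1556 Fy=-13.9630 x'=-9.1578 y'=1.3018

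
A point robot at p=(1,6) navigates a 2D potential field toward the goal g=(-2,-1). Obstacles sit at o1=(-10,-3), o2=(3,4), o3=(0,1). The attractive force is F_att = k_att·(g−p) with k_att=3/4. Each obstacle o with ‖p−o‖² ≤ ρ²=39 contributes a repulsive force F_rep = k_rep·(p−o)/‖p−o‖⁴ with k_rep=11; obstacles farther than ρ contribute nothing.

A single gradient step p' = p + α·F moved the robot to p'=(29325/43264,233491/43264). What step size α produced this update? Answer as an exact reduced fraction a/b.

F_att = 3/4·(g−p) = 3/4·(-3,-7) = (-2.2500,-5.2500)
o1: d²=202 > ρ²=39 → inactive
o2: d²=8 ≤ ρ²=39; F_rep = 11·(-2,2)/8² = (-0.3438,0.3438)
o3: d²=26 ≤ ρ²=39; F_rep = 11·(1,5)/26² = (0.0163,0.0814)
F = F_att + ΣF_rep = (-2.5775,-4.8249)
Δp = p'−p = (-0.3222,-0.6031); α = Δx/Fx = (-13939/43264) / (-13939/5408) = 1/8
check: Δy/Fy = (-26093/43264) / (-26093/5408) = 1/8 ✓

α = 1/8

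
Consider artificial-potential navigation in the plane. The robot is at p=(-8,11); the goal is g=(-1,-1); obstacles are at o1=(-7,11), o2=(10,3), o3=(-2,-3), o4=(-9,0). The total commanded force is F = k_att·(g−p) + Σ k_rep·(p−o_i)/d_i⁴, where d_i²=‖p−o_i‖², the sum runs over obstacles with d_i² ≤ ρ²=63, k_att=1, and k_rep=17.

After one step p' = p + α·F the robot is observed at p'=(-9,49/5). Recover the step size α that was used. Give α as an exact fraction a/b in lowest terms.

F_att = 1·(g−p) = 1·(7,-12) = (7.0000,-12.0000)
o1: d²=1 ≤ ρ²=63; F_rep = 17·(-1,0)/1² = (-17.0000,0.0000)
o2: d²=388 > ρ²=63 → inactive
o3: d²=232 > ρ²=63 → inactive
o4: d²=122 > ρ²=63 → inactive
F = F_att + ΣF_rep = (-10.0000,-12.0000)
Δp = p'−p = (-1.0000,-1.2000); α = Δx/Fx = (-1) / (-10) = 1/10
check: Δy/Fy = (-6/5) / (-12) = 1/10 ✓

α = 1/10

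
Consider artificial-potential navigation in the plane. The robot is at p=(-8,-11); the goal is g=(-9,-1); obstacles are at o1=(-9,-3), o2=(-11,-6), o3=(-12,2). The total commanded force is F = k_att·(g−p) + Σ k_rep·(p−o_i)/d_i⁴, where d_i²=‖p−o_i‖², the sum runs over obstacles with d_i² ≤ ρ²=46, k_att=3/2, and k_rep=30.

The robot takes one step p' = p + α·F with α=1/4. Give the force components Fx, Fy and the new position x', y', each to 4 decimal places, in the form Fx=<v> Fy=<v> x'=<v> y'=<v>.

F_att = 3/2·(g−p) = 3/2·(-1,10) = (-1.5000,15.0000)
o1: d²=65 > ρ²=46 → inactive
o2: d²=34 ≤ ρ²=46; F_rep = 30·(3,-5)/34² = (0.0779,-0.1298)
o3: d²=185 > ρ²=46 → inactive
F = F_att + ΣF_rep = (-1.4221,14.8702)
p' = p + 1/4·F = (-8.3555,-7.2824)

Fx=-1.4221 Fy=14.8702 x'=-8.3555 y'=-7.2824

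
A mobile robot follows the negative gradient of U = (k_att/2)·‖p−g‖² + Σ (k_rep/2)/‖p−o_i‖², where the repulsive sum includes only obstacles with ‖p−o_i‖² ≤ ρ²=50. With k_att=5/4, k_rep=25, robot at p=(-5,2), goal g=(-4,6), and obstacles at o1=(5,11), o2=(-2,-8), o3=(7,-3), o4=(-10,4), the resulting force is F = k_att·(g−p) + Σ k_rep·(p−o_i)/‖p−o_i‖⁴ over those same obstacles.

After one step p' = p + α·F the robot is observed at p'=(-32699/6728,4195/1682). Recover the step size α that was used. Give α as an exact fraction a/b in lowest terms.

α = 1/10

F_att = 5/4·(g−p) = 5/4·(1,4) = (1.2500,5.0000)
o1: d²=181 > ρ²=50 → inactive
o2: d²=109 > ρ²=50 → inactive
o3: d²=169 > ρ²=50 → inactive
o4: d²=29 ≤ ρ²=50; F_rep = 25·(5,-2)/29² = (0.1486,-0.0595)
F = F_att + ΣF_rep = (1.3986,4.9405)
Δp = p'−p = (0.1399,0.4941); α = Δx/Fx = (941/6728) / (4705/3364) = 1/10
check: Δy/Fy = (831/1682) / (4155/841) = 1/10 ✓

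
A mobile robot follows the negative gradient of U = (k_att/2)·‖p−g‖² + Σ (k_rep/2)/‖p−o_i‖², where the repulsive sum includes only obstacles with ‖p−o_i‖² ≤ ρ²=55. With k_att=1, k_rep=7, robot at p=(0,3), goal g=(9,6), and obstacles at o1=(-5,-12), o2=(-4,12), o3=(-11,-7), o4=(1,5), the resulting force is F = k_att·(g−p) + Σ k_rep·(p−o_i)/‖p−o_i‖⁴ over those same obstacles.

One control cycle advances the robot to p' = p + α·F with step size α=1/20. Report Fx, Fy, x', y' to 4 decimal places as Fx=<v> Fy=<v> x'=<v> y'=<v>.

F_att = 1·(g−p) = 1·(9,3) = (9.0000,3.0000)
o1: d²=250 > ρ²=55 → inactive
o2: d²=97 > ρ²=55 → inactive
o3: d²=221 > ρ²=55 → inactive
o4: d²=5 ≤ ρ²=55; F_rep = 7·(-1,-2)/5² = (-0.2800,-0.5600)
F = F_att + ΣF_rep = (8.7200,2.4400)
p' = p + 1/20·F = (0.4360,3.1220)

Fx=8.7200 Fy=2.4400 x'=0.4360 y'=3.1220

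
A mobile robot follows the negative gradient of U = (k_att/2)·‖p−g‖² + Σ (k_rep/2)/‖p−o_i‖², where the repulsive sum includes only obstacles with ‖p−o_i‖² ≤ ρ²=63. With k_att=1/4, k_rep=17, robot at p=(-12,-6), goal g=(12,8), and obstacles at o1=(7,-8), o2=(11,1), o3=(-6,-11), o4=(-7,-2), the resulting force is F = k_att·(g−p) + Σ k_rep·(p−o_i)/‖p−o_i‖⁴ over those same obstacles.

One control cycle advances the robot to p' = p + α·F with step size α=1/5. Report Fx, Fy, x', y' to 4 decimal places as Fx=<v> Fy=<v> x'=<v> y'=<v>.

F_att = 1/4·(g−p) = 1/4·(24,14) = (6.0000,3.5000)
o1: d²=365 > ρ²=63 → inactive
o2: d²=578 > ρ²=63 → inactive
o3: d²=61 ≤ ρ²=63; F_rep = 17·(-6,5)/61² = (-0.0274,0.0228)
o4: d²=41 ≤ ρ²=63; F_rep = 17·(-5,-4)/41² = (-0.0506,-0.0405)
F = F_att + ΣF_rep = (5.9220,3.4824)
p' = p + 1/5·F = (-10.8156,-5.3035)

Fx=5.9220 Fy=3.4824 x'=-10.8156 y'=-5.3035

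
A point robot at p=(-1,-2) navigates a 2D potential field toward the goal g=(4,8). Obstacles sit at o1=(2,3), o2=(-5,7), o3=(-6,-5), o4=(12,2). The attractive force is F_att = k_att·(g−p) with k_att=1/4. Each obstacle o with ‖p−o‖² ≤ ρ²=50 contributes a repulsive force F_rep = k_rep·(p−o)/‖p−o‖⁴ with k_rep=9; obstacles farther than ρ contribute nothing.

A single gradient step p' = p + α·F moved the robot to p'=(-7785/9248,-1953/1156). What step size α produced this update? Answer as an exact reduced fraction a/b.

F_att = 1/4·(g−p) = 1/4·(5,10) = (1.2500,2.5000)
o1: d²=34 ≤ ρ²=50; F_rep = 9·(-3,-5)/34² = (-0.0234,-0.0389)
o2: d²=97 > ρ²=50 → inactive
o3: d²=34 ≤ ρ²=50; F_rep = 9·(5,3)/34² = (0.0389,0.0234)
o4: d²=185 > ρ²=50 → inactive
F = F_att + ΣF_rep = (1.2656,2.4844)
Δp = p'−p = (0.1582,0.3106); α = Δx/Fx = (1463/9248) / (1463/1156) = 1/8
check: Δy/Fy = (359/1156) / (718/289) = 1/8 ✓

α = 1/8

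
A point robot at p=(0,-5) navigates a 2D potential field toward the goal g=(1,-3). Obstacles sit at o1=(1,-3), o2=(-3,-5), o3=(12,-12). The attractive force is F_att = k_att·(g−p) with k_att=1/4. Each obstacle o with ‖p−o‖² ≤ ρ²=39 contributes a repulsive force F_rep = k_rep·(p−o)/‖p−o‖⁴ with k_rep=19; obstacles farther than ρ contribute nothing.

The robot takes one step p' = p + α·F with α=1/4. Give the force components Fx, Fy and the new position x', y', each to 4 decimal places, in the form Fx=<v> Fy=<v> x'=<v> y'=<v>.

Fx=0.1937 Fy=-1.0200 x'=0.0484 y'=-5.2550

F_att = 1/4·(g−p) = 1/4·(1,2) = (0.2500,0.5000)
o1: d²=5 ≤ ρ²=39; F_rep = 19·(-1,-2)/5² = (-0.7600,-1.5200)
o2: d²=9 ≤ ρ²=39; F_rep = 19·(3,0)/9² = (0.7037,0.0000)
o3: d²=193 > ρ²=39 → inactive
F = F_att + ΣF_rep = (0.1937,-1.0200)
p' = p + 1/4·F = (0.0484,-5.2550)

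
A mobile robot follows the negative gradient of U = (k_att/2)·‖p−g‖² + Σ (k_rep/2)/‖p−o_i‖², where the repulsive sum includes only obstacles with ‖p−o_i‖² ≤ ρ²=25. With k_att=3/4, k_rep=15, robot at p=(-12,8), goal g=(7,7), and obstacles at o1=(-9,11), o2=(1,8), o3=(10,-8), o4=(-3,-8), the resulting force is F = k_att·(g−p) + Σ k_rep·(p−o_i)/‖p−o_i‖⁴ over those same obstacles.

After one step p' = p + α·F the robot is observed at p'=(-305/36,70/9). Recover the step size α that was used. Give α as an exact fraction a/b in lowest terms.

F_att = 3/4·(g−p) = 3/4·(19,-1) = (14.2500,-0.7500)
o1: d²=18 ≤ ρ²=25; F_rep = 15·(-3,-3)/18² = (-0.1389,-0.1389)
o2: d²=169 > ρ²=25 → inactive
o3: d²=740 > ρ²=25 → inactive
o4: d²=337 > ρ²=25 → inactive
F = F_att + ΣF_rep = (14.1111,-0.8889)
Δp = p'−p = (3.5278,-0.2222); α = Δx/Fx = (127/36) / (127/9) = 1/4
check: Δy/Fy = (-2/9) / (-8/9) = 1/4 ✓

α = 1/4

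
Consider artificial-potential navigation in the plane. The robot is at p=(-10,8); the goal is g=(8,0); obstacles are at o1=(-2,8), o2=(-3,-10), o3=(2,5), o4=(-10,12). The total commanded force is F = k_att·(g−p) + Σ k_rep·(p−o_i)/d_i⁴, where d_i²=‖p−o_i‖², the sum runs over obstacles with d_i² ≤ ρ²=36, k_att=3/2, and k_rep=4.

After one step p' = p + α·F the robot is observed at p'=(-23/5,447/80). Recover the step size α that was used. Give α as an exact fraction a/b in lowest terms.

α = 1/5

F_att = 3/2·(g−p) = 3/2·(18,-8) = (27.0000,-12.0000)
o1: d²=64 > ρ²=36 → inactive
o2: d²=373 > ρ²=36 → inactive
o3: d²=153 > ρ²=36 → inactive
o4: d²=16 ≤ ρ²=36; F_rep = 4·(0,-4)/16² = (0.0000,-0.0625)
F = F_att + ΣF_rep = (27.0000,-12.0625)
Δp = p'−p = (5.4000,-2.4125); α = Δx/Fx = (27/5) / (27) = 1/5
check: Δy/Fy = (-193/80) / (-193/16) = 1/5 ✓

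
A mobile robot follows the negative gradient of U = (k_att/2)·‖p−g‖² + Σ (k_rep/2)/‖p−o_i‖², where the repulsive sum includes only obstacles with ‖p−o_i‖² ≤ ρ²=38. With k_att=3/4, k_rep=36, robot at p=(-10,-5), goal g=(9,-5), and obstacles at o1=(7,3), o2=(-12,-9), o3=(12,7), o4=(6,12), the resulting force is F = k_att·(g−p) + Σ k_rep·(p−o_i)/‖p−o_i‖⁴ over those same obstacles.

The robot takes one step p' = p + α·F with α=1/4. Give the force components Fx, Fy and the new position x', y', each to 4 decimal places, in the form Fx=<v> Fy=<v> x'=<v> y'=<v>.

Fx=14.4300 Fy=0.3600 x'=-6.3925 y'=-4.9100

F_att = 3/4·(g−p) = 3/4·(19,0) = (14.2500,0.0000)
o1: d²=353 > ρ²=38 → inactive
o2: d²=20 ≤ ρ²=38; F_rep = 36·(2,4)/20² = (0.1800,0.3600)
o3: d²=628 > ρ²=38 → inactive
o4: d²=545 > ρ²=38 → inactive
F = F_att + ΣF_rep = (14.4300,0.3600)
p' = p + 1/4·F = (-6.3925,-4.9100)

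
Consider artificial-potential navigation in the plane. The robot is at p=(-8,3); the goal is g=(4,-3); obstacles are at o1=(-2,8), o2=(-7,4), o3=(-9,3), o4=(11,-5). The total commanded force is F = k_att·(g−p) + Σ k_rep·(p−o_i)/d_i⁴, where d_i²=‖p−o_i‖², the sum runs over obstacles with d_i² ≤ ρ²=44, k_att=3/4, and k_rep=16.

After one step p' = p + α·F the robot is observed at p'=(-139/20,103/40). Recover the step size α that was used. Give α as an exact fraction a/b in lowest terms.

α = 1/20

F_att = 3/4·(g−p) = 3/4·(12,-6) = (9.0000,-4.5000)
o1: d²=61 > ρ²=44 → inactive
o2: d²=2 ≤ ρ²=44; F_rep = 16·(-1,-1)/2² = (-4.0000,-4.0000)
o3: d²=1 ≤ ρ²=44; F_rep = 16·(1,0)/1² = (16.0000,0.0000)
o4: d²=425 > ρ²=44 → inactive
F = F_att + ΣF_rep = (21.0000,-8.5000)
Δp = p'−p = (1.0500,-0.4250); α = Δx/Fx = (21/20) / (21) = 1/20
check: Δy/Fy = (-17/40) / (-17/2) = 1/20 ✓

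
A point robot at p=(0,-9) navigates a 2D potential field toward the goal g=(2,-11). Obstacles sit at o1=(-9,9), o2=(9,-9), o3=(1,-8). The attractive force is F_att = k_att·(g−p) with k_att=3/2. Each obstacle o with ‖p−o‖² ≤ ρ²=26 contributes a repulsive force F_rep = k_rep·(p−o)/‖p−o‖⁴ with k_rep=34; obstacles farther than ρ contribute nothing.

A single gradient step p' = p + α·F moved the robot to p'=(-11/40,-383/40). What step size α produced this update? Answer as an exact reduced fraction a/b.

α = 1/20

F_att = 3/2·(g−p) = 3/2·(2,-2) = (3.0000,-3.0000)
o1: d²=405 > ρ²=26 → inactive
o2: d²=81 > ρ²=26 → inactive
o3: d²=2 ≤ ρ²=26; F_rep = 34·(-1,-1)/2² = (-8.5000,-8.5000)
F = F_att + ΣF_rep = (-5.5000,-11.5000)
Δp = p'−p = (-0.2750,-0.5750); α = Δx/Fx = (-11/40) / (-11/2) = 1/20
check: Δy/Fy = (-23/40) / (-23/2) = 1/20 ✓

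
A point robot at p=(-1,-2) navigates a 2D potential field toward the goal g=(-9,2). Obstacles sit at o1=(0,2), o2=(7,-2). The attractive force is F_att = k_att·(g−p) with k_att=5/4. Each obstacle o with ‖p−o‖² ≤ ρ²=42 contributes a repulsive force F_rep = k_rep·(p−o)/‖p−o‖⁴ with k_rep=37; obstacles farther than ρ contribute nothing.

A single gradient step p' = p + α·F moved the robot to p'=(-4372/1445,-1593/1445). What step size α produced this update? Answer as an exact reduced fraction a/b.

α = 1/5

F_att = 5/4·(g−p) = 5/4·(-8,4) = (-10.0000,5.0000)
o1: d²=17 ≤ ρ²=42; F_rep = 37·(-1,-4)/17² = (-0.1280,-0.5121)
o2: d²=64 > ρ²=42 → inactive
F = F_att + ΣF_rep = (-10.1280,4.4879)
Δp = p'−p = (-2.0256,0.8976); α = Δx/Fx = (-2927/1445) / (-2927/289) = 1/5
check: Δy/Fy = (1297/1445) / (1297/289) = 1/5 ✓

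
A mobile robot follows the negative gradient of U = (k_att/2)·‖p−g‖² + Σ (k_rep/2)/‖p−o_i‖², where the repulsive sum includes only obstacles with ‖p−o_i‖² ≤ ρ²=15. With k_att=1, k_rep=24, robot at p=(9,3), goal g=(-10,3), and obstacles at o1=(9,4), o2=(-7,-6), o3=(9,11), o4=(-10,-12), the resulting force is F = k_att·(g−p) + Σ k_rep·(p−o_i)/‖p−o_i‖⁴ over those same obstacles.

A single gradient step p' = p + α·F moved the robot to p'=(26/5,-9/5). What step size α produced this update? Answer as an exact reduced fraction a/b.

F_att = 1·(g−p) = 1·(-19,0) = (-19.0000,0.0000)
o1: d²=1 ≤ ρ²=15; F_rep = 24·(0,-1)/1² = (0.0000,-24.0000)
o2: d²=337 > ρ²=15 → inactive
o3: d²=64 > ρ²=15 → inactive
o4: d²=586 > ρ²=15 → inactive
F = F_att + ΣF_rep = (-19.0000,-24.0000)
Δp = p'−p = (-3.8000,-4.8000); α = Δx/Fx = (-19/5) / (-19) = 1/5
check: Δy/Fy = (-24/5) / (-24) = 1/5 ✓

α = 1/5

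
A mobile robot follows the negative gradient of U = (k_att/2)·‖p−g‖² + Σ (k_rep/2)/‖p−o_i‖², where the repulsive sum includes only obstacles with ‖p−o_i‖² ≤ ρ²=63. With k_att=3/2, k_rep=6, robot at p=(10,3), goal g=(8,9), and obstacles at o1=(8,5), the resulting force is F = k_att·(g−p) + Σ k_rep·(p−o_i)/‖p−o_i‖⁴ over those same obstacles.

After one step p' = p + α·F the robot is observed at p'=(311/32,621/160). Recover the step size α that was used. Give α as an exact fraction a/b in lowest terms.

α = 1/10

F_att = 3/2·(g−p) = 3/2·(-2,6) = (-3.0000,9.0000)
o1: d²=8 ≤ ρ²=63; F_rep = 6·(2,-2)/8² = (0.1875,-0.1875)
F = F_att + ΣF_rep = (-2.8125,8.8125)
Δp = p'−p = (-0.2812,0.8812); α = Δx/Fx = (-9/32) / (-45/16) = 1/10
check: Δy/Fy = (141/160) / (141/16) = 1/10 ✓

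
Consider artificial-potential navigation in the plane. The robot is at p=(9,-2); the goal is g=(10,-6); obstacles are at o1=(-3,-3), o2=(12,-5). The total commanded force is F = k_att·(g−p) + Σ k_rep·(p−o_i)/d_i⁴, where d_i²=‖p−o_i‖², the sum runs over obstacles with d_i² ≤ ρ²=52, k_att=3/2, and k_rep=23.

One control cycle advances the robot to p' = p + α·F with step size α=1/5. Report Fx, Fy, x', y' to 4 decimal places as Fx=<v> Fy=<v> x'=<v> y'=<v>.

F_att = 3/2·(g−p) = 3/2·(1,-4) = (1.5000,-6.0000)
o1: d²=145 > ρ²=52 → inactive
o2: d²=18 ≤ ρ²=52; F_rep = 23·(-3,3)/18² = (-0.2130,0.2130)
F = F_att + ΣF_rep = (1.2870,-5.7870)
p' = p + 1/5·F = (9.2574,-3.1574)

Fx=1.2870 Fy=-5.7870 x'=9.2574 y'=-3.1574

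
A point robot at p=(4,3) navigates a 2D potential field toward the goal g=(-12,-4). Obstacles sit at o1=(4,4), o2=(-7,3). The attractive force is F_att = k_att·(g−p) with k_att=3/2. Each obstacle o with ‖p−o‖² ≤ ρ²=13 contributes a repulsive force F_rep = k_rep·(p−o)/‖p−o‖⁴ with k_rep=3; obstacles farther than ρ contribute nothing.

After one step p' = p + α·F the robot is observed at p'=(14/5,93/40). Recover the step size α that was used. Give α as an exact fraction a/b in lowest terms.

α = 1/20

F_att = 3/2·(g−p) = 3/2·(-16,-7) = (-24.0000,-10.5000)
o1: d²=1 ≤ ρ²=13; F_rep = 3·(0,-1)/1² = (0.0000,-3.0000)
o2: d²=121 > ρ²=13 → inactive
F = F_att + ΣF_rep = (-24.0000,-13.5000)
Δp = p'−p = (-1.2000,-0.6750); α = Δx/Fx = (-6/5) / (-24) = 1/20
check: Δy/Fy = (-27/40) / (-27/2) = 1/20 ✓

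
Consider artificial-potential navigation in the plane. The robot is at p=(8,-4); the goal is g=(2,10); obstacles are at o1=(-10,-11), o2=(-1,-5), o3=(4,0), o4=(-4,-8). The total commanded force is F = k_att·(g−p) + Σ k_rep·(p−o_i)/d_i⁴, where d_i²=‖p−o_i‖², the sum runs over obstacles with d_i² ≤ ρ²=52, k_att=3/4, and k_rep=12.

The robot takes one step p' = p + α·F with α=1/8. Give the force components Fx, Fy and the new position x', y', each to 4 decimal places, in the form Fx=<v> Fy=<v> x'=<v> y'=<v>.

F_att = 3/4·(g−p) = 3/4·(-6,14) = (-4.5000,10.5000)
o1: d²=373 > ρ²=52 → inactive
o2: d²=82 > ρ²=52 → inactive
o3: d²=32 ≤ ρ²=52; F_rep = 12·(4,-4)/32² = (0.0469,-0.0469)
o4: d²=160 > ρ²=52 → inactive
F = F_att + ΣF_rep = (-4.4531,10.4531)
p' = p + 1/8·F = (7.4434,-2.6934)

Fx=-4.4531 Fy=10.4531 x'=7.4434 y'=-2.6934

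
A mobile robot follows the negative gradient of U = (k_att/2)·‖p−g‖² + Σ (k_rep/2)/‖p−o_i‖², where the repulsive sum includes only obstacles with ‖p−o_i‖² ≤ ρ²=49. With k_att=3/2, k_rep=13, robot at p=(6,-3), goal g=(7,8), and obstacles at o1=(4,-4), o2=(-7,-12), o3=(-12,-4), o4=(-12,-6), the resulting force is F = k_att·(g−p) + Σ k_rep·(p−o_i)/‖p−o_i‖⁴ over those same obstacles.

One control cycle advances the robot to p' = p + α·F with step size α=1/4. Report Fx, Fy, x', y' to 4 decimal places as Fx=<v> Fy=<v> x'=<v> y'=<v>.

Fx=2.5400 Fy=17.0200 x'=6.6350 y'=1.2550

F_att = 3/2·(g−p) = 3/2·(1,11) = (1.5000,16.5000)
o1: d²=5 ≤ ρ²=49; F_rep = 13·(2,1)/5² = (1.0400,0.5200)
o2: d²=250 > ρ²=49 → inactive
o3: d²=325 > ρ²=49 → inactive
o4: d²=333 > ρ²=49 → inactive
F = F_att + ΣF_rep = (2.5400,17.0200)
p' = p + 1/4·F = (6.6350,1.2550)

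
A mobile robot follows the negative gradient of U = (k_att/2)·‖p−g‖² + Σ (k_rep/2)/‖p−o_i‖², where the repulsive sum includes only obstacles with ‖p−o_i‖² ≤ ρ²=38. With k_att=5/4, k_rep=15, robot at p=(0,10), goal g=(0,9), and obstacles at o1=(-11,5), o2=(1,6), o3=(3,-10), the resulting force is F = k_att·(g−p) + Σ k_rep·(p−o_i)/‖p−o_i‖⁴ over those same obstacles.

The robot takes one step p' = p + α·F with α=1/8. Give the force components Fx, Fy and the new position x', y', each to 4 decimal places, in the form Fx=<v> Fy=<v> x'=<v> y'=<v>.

Fx=-0.0519 Fy=-1.0424 x'=-0.0065 y'=9.8697

F_att = 5/4·(g−p) = 5/4·(0,-1) = (0.0000,-1.2500)
o1: d²=146 > ρ²=38 → inactive
o2: d²=17 ≤ ρ²=38; F_rep = 15·(-1,4)/17² = (-0.0519,0.2076)
o3: d²=409 > ρ²=38 → inactive
F = F_att + ΣF_rep = (-0.0519,-1.0424)
p' = p + 1/8·F = (-0.0065,9.8697)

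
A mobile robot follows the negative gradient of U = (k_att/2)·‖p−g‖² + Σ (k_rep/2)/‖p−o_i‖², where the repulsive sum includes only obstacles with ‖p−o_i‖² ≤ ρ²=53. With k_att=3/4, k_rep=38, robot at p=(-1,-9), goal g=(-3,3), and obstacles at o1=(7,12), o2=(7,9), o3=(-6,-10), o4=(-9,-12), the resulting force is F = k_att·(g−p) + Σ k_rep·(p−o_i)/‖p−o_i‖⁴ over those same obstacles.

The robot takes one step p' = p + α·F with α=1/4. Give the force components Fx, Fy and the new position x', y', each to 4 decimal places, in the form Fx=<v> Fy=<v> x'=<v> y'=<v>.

F_att = 3/4·(g−p) = 3/4·(-2,12) = (-1.5000,9.0000)
o1: d²=505 > ρ²=53 → inactive
o2: d²=388 > ρ²=53 → inactive
o3: d²=26 ≤ ρ²=53; F_rep = 38·(5,1)/26² = (0.2811,0.0562)
o4: d²=73 > ρ²=53 → inactive
F = F_att + ΣF_rep = (-1.2189,9.0562)
p' = p + 1/4·F = (-1.3047,-6.7359)

Fx=-1.2189 Fy=9.0562 x'=-1.3047 y'=-6.7359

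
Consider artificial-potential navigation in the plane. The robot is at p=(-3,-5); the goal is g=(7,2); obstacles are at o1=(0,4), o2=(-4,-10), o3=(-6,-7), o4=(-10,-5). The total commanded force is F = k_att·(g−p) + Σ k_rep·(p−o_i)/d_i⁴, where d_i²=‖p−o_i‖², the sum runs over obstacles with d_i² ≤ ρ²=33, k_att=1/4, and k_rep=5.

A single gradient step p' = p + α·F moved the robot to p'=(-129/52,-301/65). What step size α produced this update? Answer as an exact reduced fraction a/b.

α = 1/5

F_att = 1/4·(g−p) = 1/4·(10,7) = (2.5000,1.7500)
o1: d²=90 > ρ²=33 → inactive
o2: d²=26 ≤ ρ²=33; F_rep = 5·(1,5)/26² = (0.0074,0.0370)
o3: d²=13 ≤ ρ²=33; F_rep = 5·(3,2)/13² = (0.0888,0.0592)
o4: d²=49 > ρ²=33 → inactive
F = F_att + ΣF_rep = (2.5962,1.8462)
Δp = p'−p = (0.5192,0.3692); α = Δx/Fx = (27/52) / (135/52) = 1/5
check: Δy/Fy = (24/65) / (24/13) = 1/5 ✓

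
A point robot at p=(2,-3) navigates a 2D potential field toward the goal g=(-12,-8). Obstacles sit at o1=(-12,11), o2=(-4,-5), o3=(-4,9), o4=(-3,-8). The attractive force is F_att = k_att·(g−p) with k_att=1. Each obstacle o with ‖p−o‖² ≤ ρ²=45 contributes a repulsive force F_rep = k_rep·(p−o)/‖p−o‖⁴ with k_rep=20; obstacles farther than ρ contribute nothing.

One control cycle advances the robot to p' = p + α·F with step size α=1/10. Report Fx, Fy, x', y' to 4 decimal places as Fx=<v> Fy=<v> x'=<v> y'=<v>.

Fx=-13.9250 Fy=-4.9750 x'=0.6075 y'=-3.4975

F_att = 1·(g−p) = 1·(-14,-5) = (-14.0000,-5.0000)
o1: d²=392 > ρ²=45 → inactive
o2: d²=40 ≤ ρ²=45; F_rep = 20·(6,2)/40² = (0.0750,0.0250)
o3: d²=180 > ρ²=45 → inactive
o4: d²=50 > ρ²=45 → inactive
F = F_att + ΣF_rep = (-13.9250,-4.9750)
p' = p + 1/10·F = (0.6075,-3.4975)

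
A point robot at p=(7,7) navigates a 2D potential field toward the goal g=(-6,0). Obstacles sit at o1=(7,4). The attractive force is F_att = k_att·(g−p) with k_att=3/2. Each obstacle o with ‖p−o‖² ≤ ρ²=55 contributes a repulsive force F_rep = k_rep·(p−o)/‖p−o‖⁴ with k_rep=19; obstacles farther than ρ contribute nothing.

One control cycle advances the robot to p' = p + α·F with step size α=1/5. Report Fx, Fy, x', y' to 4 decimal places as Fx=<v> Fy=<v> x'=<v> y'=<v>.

F_att = 3/2·(g−p) = 3/2·(-13,-7) = (-19.5000,-10.5000)
o1: d²=9 ≤ ρ²=55; F_rep = 19·(0,3)/9² = (0.0000,0.7037)
F = F_att + ΣF_rep = (-19.5000,-9.7963)
p' = p + 1/5·F = (3.1000,5.0407)

Fx=-19.5000 Fy=-9.7963 x'=3.1000 y'=5.0407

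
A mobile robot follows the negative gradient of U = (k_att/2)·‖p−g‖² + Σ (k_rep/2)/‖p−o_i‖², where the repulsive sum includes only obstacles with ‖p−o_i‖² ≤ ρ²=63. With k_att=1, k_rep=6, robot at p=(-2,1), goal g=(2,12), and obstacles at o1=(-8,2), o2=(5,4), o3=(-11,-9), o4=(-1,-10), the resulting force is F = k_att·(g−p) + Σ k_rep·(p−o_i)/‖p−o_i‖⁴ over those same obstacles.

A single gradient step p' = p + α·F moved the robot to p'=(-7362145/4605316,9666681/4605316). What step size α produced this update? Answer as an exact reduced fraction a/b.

α = 1/10

F_att = 1·(g−p) = 1·(4,11) = (4.0000,11.0000)
o1: d²=37 ≤ ρ²=63; F_rep = 6·(6,-1)/37² = (0.0263,-0.0044)
o2: d²=58 ≤ ρ²=63; F_rep = 6·(-7,-3)/58² = (-0.0125,-0.0054)
o3: d²=181 > ρ²=63 → inactive
o4: d²=122 > ρ²=63 → inactive
F = F_att + ΣF_rep = (4.0138,10.9903)
Δp = p'−p = (0.4014,1.0990); α = Δx/Fx = (1848487/4605316) / (9242435/2302658) = 1/10
check: Δy/Fy = (5061365/4605316) / (25306825/2302658) = 1/10 ✓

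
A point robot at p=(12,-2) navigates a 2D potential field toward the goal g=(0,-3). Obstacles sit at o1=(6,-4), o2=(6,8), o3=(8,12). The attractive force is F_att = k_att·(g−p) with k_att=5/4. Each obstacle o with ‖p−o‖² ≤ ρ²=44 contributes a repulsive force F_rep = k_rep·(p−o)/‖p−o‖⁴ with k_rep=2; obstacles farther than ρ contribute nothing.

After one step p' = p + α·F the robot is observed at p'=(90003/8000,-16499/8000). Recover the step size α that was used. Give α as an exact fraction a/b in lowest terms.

α = 1/20

F_att = 5/4·(g−p) = 5/4·(-12,-1) = (-15.0000,-1.2500)
o1: d²=40 ≤ ρ²=44; F_rep = 2·(6,2)/40² = (0.0075,0.0025)
o2: d²=136 > ρ²=44 → inactive
o3: d²=212 > ρ²=44 → inactive
F = F_att + ΣF_rep = (-14.9925,-1.2475)
Δp = p'−p = (-0.7496,-0.0624); α = Δx/Fx = (-5997/8000) / (-5997/400) = 1/20
check: Δy/Fy = (-499/8000) / (-499/400) = 1/20 ✓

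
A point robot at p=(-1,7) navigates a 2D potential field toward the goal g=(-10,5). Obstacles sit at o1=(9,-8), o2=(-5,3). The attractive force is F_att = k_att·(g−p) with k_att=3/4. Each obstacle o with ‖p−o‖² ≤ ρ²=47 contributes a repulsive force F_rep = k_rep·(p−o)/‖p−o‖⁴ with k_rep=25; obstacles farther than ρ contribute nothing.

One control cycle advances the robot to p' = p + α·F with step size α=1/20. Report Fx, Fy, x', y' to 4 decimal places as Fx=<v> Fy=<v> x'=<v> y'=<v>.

F_att = 3/4·(g−p) = 3/4·(-9,-2) = (-6.7500,-1.5000)
o1: d²=325 > ρ²=47 → inactive
o2: d²=32 ≤ ρ²=47; F_rep = 25·(4,4)/32² = (0.0977,0.0977)
F = F_att + ΣF_rep = (-6.6523,-1.4023)
p' = p + 1/20·F = (-1.3326,6.9299)

Fx=-6.6523 Fy=-1.4023 x'=-1.3326 y'=6.9299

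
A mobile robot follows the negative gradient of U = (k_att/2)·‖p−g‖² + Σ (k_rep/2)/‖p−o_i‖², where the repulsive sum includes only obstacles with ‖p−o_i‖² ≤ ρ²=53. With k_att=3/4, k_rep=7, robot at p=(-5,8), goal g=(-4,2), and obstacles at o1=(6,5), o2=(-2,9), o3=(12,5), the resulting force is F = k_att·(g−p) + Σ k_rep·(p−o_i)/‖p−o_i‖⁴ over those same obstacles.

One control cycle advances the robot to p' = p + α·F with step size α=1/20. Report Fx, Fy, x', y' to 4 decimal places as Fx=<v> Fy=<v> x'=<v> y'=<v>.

Fx=0.5400 Fy=-4.5700 x'=-4.9730 y'=7.7715

F_att = 3/4·(g−p) = 3/4·(1,-6) = (0.7500,-4.5000)
o1: d²=130 > ρ²=53 → inactive
o2: d²=10 ≤ ρ²=53; F_rep = 7·(-3,-1)/10² = (-0.2100,-0.0700)
o3: d²=298 > ρ²=53 → inactive
F = F_att + ΣF_rep = (0.5400,-4.5700)
p' = p + 1/20·F = (-4.9730,7.7715)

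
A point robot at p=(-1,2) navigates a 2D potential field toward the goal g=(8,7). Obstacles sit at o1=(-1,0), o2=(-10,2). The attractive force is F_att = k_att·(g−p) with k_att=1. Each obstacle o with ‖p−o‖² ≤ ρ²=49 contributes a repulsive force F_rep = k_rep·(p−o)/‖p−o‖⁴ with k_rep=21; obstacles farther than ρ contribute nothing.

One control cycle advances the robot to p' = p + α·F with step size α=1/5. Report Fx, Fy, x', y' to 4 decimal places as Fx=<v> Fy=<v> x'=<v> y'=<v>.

F_att = 1·(g−p) = 1·(9,5) = (9.0000,5.0000)
o1: d²=4 ≤ ρ²=49; F_rep = 21·(0,2)/4² = (0.0000,2.6250)
o2: d²=81 > ρ²=49 → inactive
F = F_att + ΣF_rep = (9.0000,7.6250)
p' = p + 1/5·F = (0.8000,3.5250)

Fx=9.0000 Fy=7.6250 x'=0.8000 y'=3.5250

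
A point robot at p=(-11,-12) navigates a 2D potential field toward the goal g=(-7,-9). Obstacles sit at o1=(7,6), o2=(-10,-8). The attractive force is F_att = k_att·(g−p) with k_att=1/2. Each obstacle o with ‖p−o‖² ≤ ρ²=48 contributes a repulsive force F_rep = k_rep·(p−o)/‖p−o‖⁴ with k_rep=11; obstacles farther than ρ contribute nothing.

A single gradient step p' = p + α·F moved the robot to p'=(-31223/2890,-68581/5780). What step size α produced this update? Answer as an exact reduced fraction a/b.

α = 1/10

F_att = 1/2·(g−p) = 1/2·(4,3) = (2.0000,1.5000)
o1: d²=648 > ρ²=48 → inactive
o2: d²=17 ≤ ρ²=48; F_rep = 11·(-1,-4)/17² = (-0.0381,-0.1522)
F = F_att + ΣF_rep = (1.9619,1.3478)
Δp = p'−p = (0.1962,0.1348); α = Δx/Fx = (567/2890) / (567/289) = 1/10
check: Δy/Fy = (779/5780) / (779/578) = 1/10 ✓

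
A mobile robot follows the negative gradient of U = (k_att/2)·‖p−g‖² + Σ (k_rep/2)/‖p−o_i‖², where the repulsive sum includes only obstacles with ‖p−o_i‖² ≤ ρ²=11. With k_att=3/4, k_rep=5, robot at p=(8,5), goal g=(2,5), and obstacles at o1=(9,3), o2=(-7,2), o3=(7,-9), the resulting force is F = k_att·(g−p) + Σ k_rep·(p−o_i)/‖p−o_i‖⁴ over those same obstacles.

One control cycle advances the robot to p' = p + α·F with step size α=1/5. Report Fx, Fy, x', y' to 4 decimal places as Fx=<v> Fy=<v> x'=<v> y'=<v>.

Fx=-4.7000 Fy=0.4000 x'=7.0600 y'=5.0800

F_att = 3/4·(g−p) = 3/4·(-6,0) = (-4.5000,0.0000)
o1: d²=5 ≤ ρ²=11; F_rep = 5·(-1,2)/5² = (-0.2000,0.4000)
o2: d²=234 > ρ²=11 → inactive
o3: d²=197 > ρ²=11 → inactive
F = F_att + ΣF_rep = (-4.7000,0.4000)
p' = p + 1/5·F = (7.0600,5.0800)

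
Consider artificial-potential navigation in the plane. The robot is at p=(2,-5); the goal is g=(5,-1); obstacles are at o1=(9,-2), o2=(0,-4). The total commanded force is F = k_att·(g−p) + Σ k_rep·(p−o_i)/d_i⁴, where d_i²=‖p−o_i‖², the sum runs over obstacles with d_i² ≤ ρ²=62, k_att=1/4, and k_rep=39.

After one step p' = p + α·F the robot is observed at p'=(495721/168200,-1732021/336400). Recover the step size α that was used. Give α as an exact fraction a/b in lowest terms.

α = 1/4

F_att = 1/4·(g−p) = 1/4·(3,4) = (0.7500,1.0000)
o1: d²=58 ≤ ρ²=62; F_rep = 39·(-7,-3)/58² = (-0.0812,-0.0348)
o2: d²=5 ≤ ρ²=62; F_rep = 39·(2,-1)/5² = (3.1200,-1.5600)
F = F_att + ΣF_rep = (3.7888,-0.5948)
Δp = p'−p = (0.9472,-0.1487); α = Δx/Fx = (159321/168200) / (159321/42050) = 1/4
check: Δy/Fy = (-50021/336400) / (-50021/84100) = 1/4 ✓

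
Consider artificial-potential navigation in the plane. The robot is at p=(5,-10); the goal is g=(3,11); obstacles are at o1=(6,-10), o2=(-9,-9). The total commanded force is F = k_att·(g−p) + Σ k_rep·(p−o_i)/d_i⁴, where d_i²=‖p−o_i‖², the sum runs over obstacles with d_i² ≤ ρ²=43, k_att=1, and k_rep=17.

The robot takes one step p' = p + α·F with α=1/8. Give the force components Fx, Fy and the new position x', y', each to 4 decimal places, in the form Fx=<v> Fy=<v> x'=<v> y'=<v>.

Fx=-19.0000 Fy=21.0000 x'=2.6250 y'=-7.3750

F_att = 1·(g−p) = 1·(-2,21) = (-2.0000,21.0000)
o1: d²=1 ≤ ρ²=43; F_rep = 17·(-1,0)/1² = (-17.0000,0.0000)
o2: d²=197 > ρ²=43 → inactive
F = F_att + ΣF_rep = (-19.0000,21.0000)
p' = p + 1/8·F = (2.6250,-7.3750)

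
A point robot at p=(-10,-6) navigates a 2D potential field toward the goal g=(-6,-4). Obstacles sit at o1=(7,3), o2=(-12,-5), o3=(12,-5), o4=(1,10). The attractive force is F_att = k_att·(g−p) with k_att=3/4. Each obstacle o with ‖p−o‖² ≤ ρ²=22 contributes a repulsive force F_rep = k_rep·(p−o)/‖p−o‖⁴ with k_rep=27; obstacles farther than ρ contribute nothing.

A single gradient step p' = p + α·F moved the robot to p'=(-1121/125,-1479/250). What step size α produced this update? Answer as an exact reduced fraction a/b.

α = 1/5

F_att = 3/4·(g−p) = 3/4·(4,2) = (3.0000,1.5000)
o1: d²=370 > ρ²=22 → inactive
o2: d²=5 ≤ ρ²=22; F_rep = 27·(2,-1)/5² = (2.1600,-1.0800)
o3: d²=485 > ρ²=22 → inactive
o4: d²=377 > ρ²=22 → inactive
F = F_att + ΣF_rep = (5.1600,0.4200)
Δp = p'−p = (1.0320,0.0840); α = Δx/Fx = (129/125) / (129/25) = 1/5
check: Δy/Fy = (21/250) / (21/50) = 1/5 ✓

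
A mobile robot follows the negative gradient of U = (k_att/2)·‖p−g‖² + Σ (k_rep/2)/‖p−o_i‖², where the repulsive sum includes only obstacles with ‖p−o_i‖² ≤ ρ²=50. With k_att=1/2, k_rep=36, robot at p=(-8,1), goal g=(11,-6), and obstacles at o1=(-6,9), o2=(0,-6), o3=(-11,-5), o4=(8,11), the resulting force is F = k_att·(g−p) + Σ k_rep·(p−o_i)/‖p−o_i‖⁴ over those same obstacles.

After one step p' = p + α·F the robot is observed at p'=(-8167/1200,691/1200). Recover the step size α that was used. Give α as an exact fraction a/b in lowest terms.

F_att = 1/2·(g−p) = 1/2·(19,-7) = (9.5000,-3.5000)
o1: d²=68 > ρ²=50 → inactive
o2: d²=113 > ρ²=50 → inactive
o3: d²=45 ≤ ρ²=50; F_rep = 36·(3,6)/45² = (0.0533,0.1067)
o4: d²=356 > ρ²=50 → inactive
F = F_att + ΣF_rep = (9.5533,-3.3933)
Δp = p'−p = (1.1942,-0.4242); α = Δx/Fx = (1433/1200) / (1433/150) = 1/8
check: Δy/Fy = (-509/1200) / (-509/150) = 1/8 ✓

α = 1/8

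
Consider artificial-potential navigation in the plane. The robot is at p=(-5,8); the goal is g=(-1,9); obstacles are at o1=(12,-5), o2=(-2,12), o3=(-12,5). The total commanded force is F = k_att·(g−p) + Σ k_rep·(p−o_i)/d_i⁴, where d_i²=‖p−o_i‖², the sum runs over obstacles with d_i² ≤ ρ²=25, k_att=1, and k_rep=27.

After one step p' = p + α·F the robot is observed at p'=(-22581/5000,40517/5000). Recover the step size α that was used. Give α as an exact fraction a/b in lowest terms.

α = 1/8

F_att = 1·(g−p) = 1·(4,1) = (4.0000,1.0000)
o1: d²=458 > ρ²=25 → inactive
o2: d²=25 ≤ ρ²=25; F_rep = 27·(-3,-4)/25² = (-0.1296,-0.1728)
o3: d²=58 > ρ²=25 → inactive
F = F_att + ΣF_rep = (3.8704,0.8272)
Δp = p'−p = (0.4838,0.1034); α = Δx/Fx = (2419/5000) / (2419/625) = 1/8
check: Δy/Fy = (517/5000) / (517/625) = 1/8 ✓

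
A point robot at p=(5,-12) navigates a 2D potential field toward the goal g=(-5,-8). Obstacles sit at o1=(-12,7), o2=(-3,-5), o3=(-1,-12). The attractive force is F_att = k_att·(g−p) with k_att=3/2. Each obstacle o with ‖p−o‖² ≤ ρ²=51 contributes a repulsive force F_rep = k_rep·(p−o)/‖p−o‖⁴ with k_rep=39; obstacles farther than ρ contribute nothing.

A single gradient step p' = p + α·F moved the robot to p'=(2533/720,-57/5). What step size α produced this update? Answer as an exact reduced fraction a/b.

α = 1/10

F_att = 3/2·(g−p) = 3/2·(-10,4) = (-15.0000,6.0000)
o1: d²=650 > ρ²=51 → inactive
o2: d²=113 > ρ²=51 → inactive
o3: d²=36 ≤ ρ²=51; F_rep = 39·(6,0)/36² = (0.1806,0.0000)
F = F_att + ΣF_rep = (-14.8194,6.0000)
Δp = p'−p = (-1.4819,0.6000); α = Δx/Fx = (-1067/720) / (-1067/72) = 1/10
check: Δy/Fy = (3/5) / (6) = 1/10 ✓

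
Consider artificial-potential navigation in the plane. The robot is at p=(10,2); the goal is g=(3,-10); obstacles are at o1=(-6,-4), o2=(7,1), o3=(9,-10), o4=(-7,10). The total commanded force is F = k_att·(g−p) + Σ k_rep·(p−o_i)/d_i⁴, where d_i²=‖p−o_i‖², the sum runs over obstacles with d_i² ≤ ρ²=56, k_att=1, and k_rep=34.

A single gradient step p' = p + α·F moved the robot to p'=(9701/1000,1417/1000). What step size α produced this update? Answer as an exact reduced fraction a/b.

α = 1/20

F_att = 1·(g−p) = 1·(-7,-12) = (-7.0000,-12.0000)
o1: d²=292 > ρ²=56 → inactive
o2: d²=10 ≤ ρ²=56; F_rep = 34·(3,1)/10² = (1.0200,0.3400)
o3: d²=145 > ρ²=56 → inactive
o4: d²=353 > ρ²=56 → inactive
F = F_att + ΣF_rep = (-5.9800,-11.6600)
Δp = p'−p = (-0.2990,-0.5830); α = Δx/Fx = (-299/1000) / (-299/50) = 1/20
check: Δy/Fy = (-583/1000) / (-583/50) = 1/20 ✓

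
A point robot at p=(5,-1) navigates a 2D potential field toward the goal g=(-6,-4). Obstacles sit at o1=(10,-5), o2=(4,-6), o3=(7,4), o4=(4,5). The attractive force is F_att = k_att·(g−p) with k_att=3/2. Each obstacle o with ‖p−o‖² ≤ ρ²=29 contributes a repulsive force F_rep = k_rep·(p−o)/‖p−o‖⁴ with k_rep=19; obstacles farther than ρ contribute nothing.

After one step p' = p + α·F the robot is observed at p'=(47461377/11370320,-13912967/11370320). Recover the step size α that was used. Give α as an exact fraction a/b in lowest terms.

F_att = 3/2·(g−p) = 3/2·(-11,-3) = (-16.5000,-4.5000)
o1: d²=41 > ρ²=29 → inactive
o2: d²=26 ≤ ρ²=29; F_rep = 19·(1,5)/26² = (0.0281,0.1405)
o3: d²=29 ≤ ρ²=29; F_rep = 19·(-2,-5)/29² = (-0.0452,-0.1130)
o4: d²=37 > ρ²=29 → inactive
F = F_att + ΣF_rep = (-16.5171,-4.4724)
Δp = p'−p = (-0.8259,-0.2236); α = Δx/Fx = (-9390223/11370320) / (-9390223/568516) = 1/20
check: Δy/Fy = (-2542647/11370320) / (-2542647/568516) = 1/20 ✓

α = 1/20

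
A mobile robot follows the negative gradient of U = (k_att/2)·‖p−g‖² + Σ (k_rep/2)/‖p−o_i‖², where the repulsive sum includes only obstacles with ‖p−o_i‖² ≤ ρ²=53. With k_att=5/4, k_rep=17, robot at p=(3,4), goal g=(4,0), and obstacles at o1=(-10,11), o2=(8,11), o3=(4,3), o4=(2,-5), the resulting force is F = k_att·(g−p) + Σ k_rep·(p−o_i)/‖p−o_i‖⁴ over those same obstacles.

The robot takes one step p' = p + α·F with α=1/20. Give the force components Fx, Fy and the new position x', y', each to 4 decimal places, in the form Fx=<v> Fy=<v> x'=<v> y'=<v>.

Fx=-3.0000 Fy=-0.7500 x'=2.8500 y'=3.9625

F_att = 5/4·(g−p) = 5/4·(1,-4) = (1.2500,-5.0000)
o1: d²=218 > ρ²=53 → inactive
o2: d²=74 > ρ²=53 → inactive
o3: d²=2 ≤ ρ²=53; F_rep = 17·(-1,1)/2² = (-4.2500,4.2500)
o4: d²=82 > ρ²=53 → inactive
F = F_att + ΣF_rep = (-3.0000,-0.7500)
p' = p + 1/20·F = (2.8500,3.9625)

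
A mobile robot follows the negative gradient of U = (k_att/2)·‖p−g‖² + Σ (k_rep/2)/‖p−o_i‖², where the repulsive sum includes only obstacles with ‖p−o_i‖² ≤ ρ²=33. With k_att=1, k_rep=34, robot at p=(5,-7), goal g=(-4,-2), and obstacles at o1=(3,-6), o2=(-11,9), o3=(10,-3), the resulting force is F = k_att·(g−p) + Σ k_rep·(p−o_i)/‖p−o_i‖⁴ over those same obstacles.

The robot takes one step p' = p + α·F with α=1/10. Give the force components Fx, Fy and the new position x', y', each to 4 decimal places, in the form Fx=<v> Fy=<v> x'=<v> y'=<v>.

F_att = 1·(g−p) = 1·(-9,5) = (-9.0000,5.0000)
o1: d²=5 ≤ ρ²=33; F_rep = 34·(2,-1)/5² = (2.7200,-1.3600)
o2: d²=512 > ρ²=33 → inactive
o3: d²=41 > ρ²=33 → inactive
F = F_att + ΣF_rep = (-6.2800,3.6400)
p' = p + 1/10·F = (4.3720,-6.6360)

Fx=-6.2800 Fy=3.6400 x'=4.3720 y'=-6.6360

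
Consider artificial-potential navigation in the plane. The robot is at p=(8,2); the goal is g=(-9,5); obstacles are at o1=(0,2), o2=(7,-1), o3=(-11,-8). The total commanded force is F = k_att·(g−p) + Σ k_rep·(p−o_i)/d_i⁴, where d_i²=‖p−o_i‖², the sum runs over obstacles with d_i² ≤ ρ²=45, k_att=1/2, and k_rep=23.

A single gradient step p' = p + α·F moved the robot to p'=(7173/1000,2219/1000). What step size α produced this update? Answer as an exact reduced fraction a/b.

F_att = 1/2·(g−p) = 1/2·(-17,3) = (-8.5000,1.5000)
o1: d²=64 > ρ²=45 → inactive
o2: d²=10 ≤ ρ²=45; F_rep = 23·(1,3)/10² = (0.2300,0.6900)
o3: d²=461 > ρ²=45 → inactive
F = F_att + ΣF_rep = (-8.2700,2.1900)
Δp = p'−p = (-0.8270,0.2190); α = Δx/Fx = (-827/1000) / (-827/100) = 1/10
check: Δy/Fy = (219/1000) / (219/100) = 1/10 ✓

α = 1/10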